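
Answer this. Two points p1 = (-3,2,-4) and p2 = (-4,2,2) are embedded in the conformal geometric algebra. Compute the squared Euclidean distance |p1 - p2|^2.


p1 - p2 = (1, 0, -6)
|p1 - p2|^2 = 1^2 + 0^2 + (-6)^2
= 1 + 0 + 36
= 37


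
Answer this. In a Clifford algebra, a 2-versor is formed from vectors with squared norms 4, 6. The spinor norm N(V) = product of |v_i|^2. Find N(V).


Spinor norm N(V) = |v1|^2 * |v2|^2 * ... * |v2|^2
= 4 * 6
Running product: 4, 24
N(V) = 24


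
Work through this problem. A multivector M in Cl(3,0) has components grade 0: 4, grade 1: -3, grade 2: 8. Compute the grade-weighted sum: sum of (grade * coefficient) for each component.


Grade-weighted sum = sum of grade_k * coefficient_k
0*4 = 0
1*(-3) = -3
2*8 = 16
Total = 0 + (-3) + 16 = 13


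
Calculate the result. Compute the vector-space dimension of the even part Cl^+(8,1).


Even subalgebra dimension = 2^(n-1)
n = 8 + 1 = 9
2^(9 - 1) = 2^8 = 256
Verification: sum of C(9,k) for even k = 1 + 36 + 126 + 84 + 9 = 256
Result = 256


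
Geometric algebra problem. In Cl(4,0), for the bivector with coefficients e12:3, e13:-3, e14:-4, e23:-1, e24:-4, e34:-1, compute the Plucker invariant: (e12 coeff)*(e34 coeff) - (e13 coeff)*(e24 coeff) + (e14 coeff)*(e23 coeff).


Plucker relation: af - be + cd
a*f = 3*(-1) = -3
b*e = (-3)*(-4) = 12
c*d = (-4)*(-1) = 4
af - be + cd = -3 - 12 + 4
= -11


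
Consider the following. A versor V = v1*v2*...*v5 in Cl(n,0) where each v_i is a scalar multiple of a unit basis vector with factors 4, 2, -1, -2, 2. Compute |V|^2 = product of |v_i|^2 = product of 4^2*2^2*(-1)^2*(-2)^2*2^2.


Each vector v_i has |v_i|^2 = s_i^2
Squared scales: 4^2 = 16, 2^2 = 4, (-1)^2 = 1, (-2)^2 = 4, 2^2 = 4
|V|^2 = 16 * 4 * 1 * 4 * 4
= 1024


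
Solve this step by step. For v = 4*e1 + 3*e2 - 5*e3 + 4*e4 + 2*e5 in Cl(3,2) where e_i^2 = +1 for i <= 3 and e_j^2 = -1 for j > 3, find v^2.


v^2 = sum of c_i^2 * e_i^2
Positive signature terms (e_i^2 = +1): 4^2 + 3^2 + (-5)^2 = 50
Negative signature terms (e_j^2 = -1): 4^2 + 2^2 = 20
v^2 = 50 - 20 = 30


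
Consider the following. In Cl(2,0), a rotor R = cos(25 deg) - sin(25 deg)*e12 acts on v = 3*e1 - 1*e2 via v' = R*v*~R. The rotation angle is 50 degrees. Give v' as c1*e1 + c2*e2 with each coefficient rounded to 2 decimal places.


Rotor R = cos(25deg) - sin(25deg)*e12
Rotation angle theta = 2 * 25 = 50 degrees
v' = R*v*~R rotates v by theta.
cos(50deg) = 0.6428, sin(50deg) = 0.7660
v'_1 = 3*cos(50deg) - (-1)*sin(50deg)
= 3*0.6428 - (-1)*0.7660
= 2.69
v'_2 = 3*sin(50deg) + (-1)*cos(50deg)
= 3*0.7660 + (-1)*0.6428
= 1.66
v' = 2.69*e1 + 1.66*e2


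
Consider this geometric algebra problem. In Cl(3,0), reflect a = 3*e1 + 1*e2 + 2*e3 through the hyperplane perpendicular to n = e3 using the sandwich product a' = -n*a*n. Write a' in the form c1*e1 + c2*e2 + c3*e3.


Reflection formula: a' = -n*a*n, with n = e3 (unit vector, n^2 = 1).
For reflection through hyperplane perp to e3:
The component along e3 flips sign, others stay.
a = (3, 1, 2)
a' = (3, 1, -2)
a' = 3*e1 + 1*e2 - 2*e3


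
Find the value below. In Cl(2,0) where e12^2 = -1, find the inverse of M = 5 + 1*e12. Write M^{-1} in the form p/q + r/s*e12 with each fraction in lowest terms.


M = 5 + 1*e12, where e12^2 = -1.
Since M commutes with its reverse ~M = a - b*e12, M * ~M = a^2 - b^2*e12^2 = a^2 + b^2.
So M^{-1} = ~M / (a^2 + b^2) = (a - b*e12)/(a^2 + b^2).
a^2 + b^2 = 25 + 1 = 26
Scalar part = 5/26 = 5/26
Bivector coeff = -1/26 = -1/26
M^{-1} = 5/26 - 1/26*e12


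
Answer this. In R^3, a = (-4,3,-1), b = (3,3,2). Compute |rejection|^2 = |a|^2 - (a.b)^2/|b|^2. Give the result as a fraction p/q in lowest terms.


|a|^2 = (-4)^2 + 3^2 + (-1)^2 = 26
|b|^2 = 3^2 + 3^2 + 2^2 = 22
a . b = (-4)*3 + 3*3 + (-1)*2 = -5
(a.b)^2 = (-5)^2 = 25
|rej|^2 = 26 - 25/22
= (572 - 25)/22
= 547/22
In lowest terms: 547/22


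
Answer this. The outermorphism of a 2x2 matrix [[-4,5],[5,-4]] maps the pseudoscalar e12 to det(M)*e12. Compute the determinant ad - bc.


The outermorphism of a linear map f sends e1^e2 to f(e1)^f(e2).
f(e1) = -4*e1 + 5*e2
f(e2) = 5*e1 - 4*e2
f(e1) ^ f(e2) = (-4*e1 + 5*e2) ^ (5*e1 - 4*e2)
= (-4)*(-4)*e12 + 5*5*e21
= (16 - 25)*e12
= -9*e12
Coefficient = -9


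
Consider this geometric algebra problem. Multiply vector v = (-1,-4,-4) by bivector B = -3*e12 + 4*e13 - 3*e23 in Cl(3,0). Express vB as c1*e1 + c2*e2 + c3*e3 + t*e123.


vB has grade-1 (vector) and grade-3 (trivector) parts: vB = (v _| B) + (v ^ B).
Vector part <vB>_1:
  e1: -v2*b12 - v3*b13 = -(-4)*(-3) - (-4)*(4) = 4
  e2: v1*b12 - v3*b23 = (-1)*(-3) - (-4)*(-3) = -9
  e3: v1*b13 + v2*b23 = (-1)*(4) + (-4)*(-3) = 8
Trivector part <vB>_3:
  e123: v1*b23 - v2*b13 + v3*b12 = (-1)*(-3) - (-4)*(4) + (-4)*(-3) = 31
vB = 4*e1 - 9*e2 + 8*e3 + 31*e123


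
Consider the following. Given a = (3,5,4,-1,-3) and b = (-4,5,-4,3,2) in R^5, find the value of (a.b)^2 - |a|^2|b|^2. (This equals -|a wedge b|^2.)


a . b = 3*(-4) + 5*5 + 4*(-4) + (-1)*3 + (-3)*2
= -12 + 25 + (-16) + (-3) + (-6) = -12
|a|^2 = 3^2 + 5^2 + 4^2 + (-1)^2 + (-3)^2 = 60
|b|^2 = (-4)^2 + 5^2 + (-4)^2 + 3^2 + 2^2 = 70
(a.b)^2 = (-12)^2 = 144
|a|^2 * |b|^2 = 60 * 70 = 4200
Result = 144 - 4200 = -4056


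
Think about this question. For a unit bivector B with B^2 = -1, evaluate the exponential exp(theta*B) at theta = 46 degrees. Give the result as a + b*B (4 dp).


For a unit bivector B with B^2 = -1, the exponential series gives
e^(theta*B) = cos(theta) + sin(theta)*B (the GA analogue of Euler's formula).
theta = 46 degrees = 0.802851 rad
cos(46 deg) = 0.6947
sin(46 deg) = 0.7193
exp(theta*B) = 0.6947 + 0.7193*B


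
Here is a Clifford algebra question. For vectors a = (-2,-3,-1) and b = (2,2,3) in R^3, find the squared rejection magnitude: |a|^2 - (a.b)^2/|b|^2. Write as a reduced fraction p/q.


|a|^2 = (-2)^2 + (-3)^2 + (-1)^2 = 14
|b|^2 = 2^2 + 2^2 + 3^2 = 17
a . b = (-2)*2 + (-3)*2 + (-1)*3 = -13
(a.b)^2 = (-13)^2 = 169
|rej|^2 = 14 - 169/17
= (238 - 169)/17
= 69/17
In lowest terms: 69/17


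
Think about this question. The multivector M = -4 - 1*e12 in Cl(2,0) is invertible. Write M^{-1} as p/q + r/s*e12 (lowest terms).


M = -4 - 1*e12, where e12^2 = -1.
Since M commutes with its reverse ~M = a - b*e12, M * ~M = a^2 - b^2*e12^2 = a^2 + b^2.
So M^{-1} = ~M / (a^2 + b^2) = (a - b*e12)/(a^2 + b^2).
a^2 + b^2 = 16 + 1 = 17
Scalar part = -4/17 = -4/17
Bivector coeff = 1/17 = 1/17
M^{-1} = -4/17 + 1/17*e12


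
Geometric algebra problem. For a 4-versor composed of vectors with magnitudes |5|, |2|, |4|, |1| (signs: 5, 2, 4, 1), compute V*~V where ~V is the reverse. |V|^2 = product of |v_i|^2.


Each vector v_i has |v_i|^2 = s_i^2
Squared scales: 5^2 = 25, 2^2 = 4, 4^2 = 16, 1^2 = 1
|V|^2 = 25 * 4 * 16 * 1
= 1600


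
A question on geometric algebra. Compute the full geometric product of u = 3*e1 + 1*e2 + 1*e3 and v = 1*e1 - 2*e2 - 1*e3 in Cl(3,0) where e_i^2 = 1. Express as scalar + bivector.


In Cl(3,0): e_i^2 = 1, e_ie_j = -e_je_i for i != j.
Scalar part = u . v = 3*1 + 1*(-2) + 1*(-1)
= 3 + (-2) + (-1) = 0
e12 coeff = 3*(-2) - 1*1 = -6 - 1 = -7
e13 coeff = 3*(-1) - 1*1 = -3 - 1 = -4
e23 coeff = 1*(-1) - 1*(-2) = -1 - (-2) = 1
uv = 0 - 7*e12 - 4*e13 + 1*e23


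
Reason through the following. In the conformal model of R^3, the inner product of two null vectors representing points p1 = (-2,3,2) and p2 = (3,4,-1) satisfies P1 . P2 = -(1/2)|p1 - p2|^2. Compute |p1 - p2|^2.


p1 - p2 = (-5, -1, 3)
|p1 - p2|^2 = (-5)^2 + (-1)^2 + 3^2
= 25 + 1 + 9
= 35


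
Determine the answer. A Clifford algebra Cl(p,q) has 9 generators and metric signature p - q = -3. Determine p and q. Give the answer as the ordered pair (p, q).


We need p + q = 9 and p - q = -3.
Adding: 2p = 9 + (-3) = 6, so p = 3.
Then q = 9 - 3 = 6.
(p, q) = (3, 6)


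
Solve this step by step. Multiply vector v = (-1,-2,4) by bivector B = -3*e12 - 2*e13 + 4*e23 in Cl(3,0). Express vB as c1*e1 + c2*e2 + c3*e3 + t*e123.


vB has grade-1 (vector) and grade-3 (trivector) parts: vB = (v _| B) + (v ^ B).
Vector part <vB>_1:
  e1: -v2*b12 - v3*b13 = -(-2)*(-3) - (4)*(-2) = 2
  e2: v1*b12 - v3*b23 = (-1)*(-3) - (4)*(4) = -13
  e3: v1*b13 + v2*b23 = (-1)*(-2) + (-2)*(4) = -6
Trivector part <vB>_3:
  e123: v1*b23 - v2*b13 + v3*b12 = (-1)*(4) - (-2)*(-2) + (4)*(-3) = -20
vB = 2*e1 - 13*e2 - 6*e3 - 20*e123


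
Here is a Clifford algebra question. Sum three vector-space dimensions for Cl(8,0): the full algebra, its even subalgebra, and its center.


n = 8 + 0 = 8
Total dim = 2^8 = 256
Even subalgebra dim = 2^7 = 128
n is even, so center dim = 1
Sum = 256 + 128 + 1 = 385


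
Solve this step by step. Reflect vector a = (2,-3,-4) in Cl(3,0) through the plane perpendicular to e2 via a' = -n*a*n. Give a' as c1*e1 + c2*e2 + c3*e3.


Reflection formula: a' = -n*a*n, with n = e2 (unit vector, n^2 = 1).
For reflection through hyperplane perp to e2:
The component along e2 flips sign, others stay.
a = (2, -3, -4)
a' = (2, 3, -4)
a' = 2*e1 + 3*e2 - 4*e3


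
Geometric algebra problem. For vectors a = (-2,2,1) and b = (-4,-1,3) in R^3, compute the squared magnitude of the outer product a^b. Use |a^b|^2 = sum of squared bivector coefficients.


a wedge b = (a1*b2 - a2*b1)*e12 + (a1*b3 - a3*b1)*e13 + (a2*b3 - a3*b2)*e23
e12 coeff: (-2)*(-1) - 2*(-4) = 2 - (-8) = 10
e13 coeff: (-2)*3 - 1*(-4) = -6 - (-4) = -2
e23 coeff: 2*3 - 1*(-1) = 6 - (-1) = 7
|a wedge b|^2 = 10^2 + (-2)^2 + 7^2
= 100 + 4 + 49
= 153


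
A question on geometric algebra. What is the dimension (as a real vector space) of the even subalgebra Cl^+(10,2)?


Even subalgebra dimension = 2^(n-1)
n = 10 + 2 = 12
2^(12 - 1) = 2^11 = 2048
Verification: sum of C(12,k) for even k = 1 + 66 + 495 + 924 + 495 + 66 + 1 = 2048
Result = 2048


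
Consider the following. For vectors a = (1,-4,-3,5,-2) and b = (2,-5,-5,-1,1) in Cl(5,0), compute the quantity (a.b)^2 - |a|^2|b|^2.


a . b = 1*2 + (-4)*(-5) + (-3)*(-5) + 5*(-1) + (-2)*1
= 2 + 20 + 15 + (-5) + (-2) = 30
|a|^2 = 1^2 + (-4)^2 + (-3)^2 + 5^2 + (-2)^2 = 55
|b|^2 = 2^2 + (-5)^2 + (-5)^2 + (-1)^2 + 1^2 = 56
(a.b)^2 = 30^2 = 900
|a|^2 * |b|^2 = 55 * 56 = 3080
Result = 900 - 3080 = -2180


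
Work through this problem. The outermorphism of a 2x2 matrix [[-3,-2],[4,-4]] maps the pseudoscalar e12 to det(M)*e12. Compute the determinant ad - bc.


The outermorphism of a linear map f sends e1^e2 to f(e1)^f(e2).
f(e1) = -3*e1 + 4*e2
f(e2) = -2*e1 - 4*e2
f(e1) ^ f(e2) = (-3*e1 + 4*e2) ^ (-2*e1 - 4*e2)
= (-3)*(-4)*e12 + 4*(-2)*e21
= (12 - (-8))*e12
= 20*e12
Coefficient = 20


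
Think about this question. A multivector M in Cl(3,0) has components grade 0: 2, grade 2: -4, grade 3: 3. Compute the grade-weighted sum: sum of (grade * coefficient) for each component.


Grade-weighted sum = sum of grade_k * coefficient_k
0*2 = 0
2*(-4) = -8
3*3 = 9
Total = 0 + (-8) + 9 = 1


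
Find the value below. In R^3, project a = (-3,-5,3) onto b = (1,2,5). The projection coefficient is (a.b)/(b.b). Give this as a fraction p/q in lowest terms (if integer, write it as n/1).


Projection coefficient = (a . b) / (b . b)
a . b = (-3)*1 + (-5)*2 + 3*5
= -3 + (-10) + 15 = 2
b . b = 1^2 + 2^2 + 5^2
= 1 + 4 + 25 = 30
Coefficient = 2/30
In lowest terms: 1/15


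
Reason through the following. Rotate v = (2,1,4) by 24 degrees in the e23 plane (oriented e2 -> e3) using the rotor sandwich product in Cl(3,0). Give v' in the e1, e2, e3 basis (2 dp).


Rotor R = cos(12deg) - sin(12deg)*e23
Rotation angle theta = 2 * 12 = 24 degrees in the e23 plane (e2 -> e3).
The component perpendicular to the plane (e1) is invariant: v'_1 = v1 = 2.00
cos(24deg) = 0.9135, sin(24deg) = 0.4067
v'_2 = v2*cos(theta) - v3*sin(theta) = 1*0.9135 - 4*0.4067 = -0.71
v'_3 = v2*sin(theta) + v3*cos(theta) = 1*0.4067 + 4*0.9135 = 4.06
v' = 2.00*e1 - 0.71*e2 + 4.06*e3


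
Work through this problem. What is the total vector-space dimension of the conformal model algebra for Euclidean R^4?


The conformal model of R^4 uses Cl(5,1): the 4 Euclidean generators plus two extra orthogonal generators e+ (e+^2 = +1) and e- (e-^2 = -1), from which the null vectors e0, einf are built.
Number of generators m = 4 + 2 = 6.
dim Cl(p,q) = 2^m = 2^6 = 64


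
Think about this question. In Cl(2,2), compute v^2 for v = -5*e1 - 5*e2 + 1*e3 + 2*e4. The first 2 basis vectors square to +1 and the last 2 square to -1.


v^2 = sum of c_i^2 * e_i^2
Positive signature terms (e_i^2 = +1): (-5)^2 + (-5)^2 = 50
Negative signature terms (e_j^2 = -1): 1^2 + 2^2 = 5
v^2 = 50 - 5 = 45


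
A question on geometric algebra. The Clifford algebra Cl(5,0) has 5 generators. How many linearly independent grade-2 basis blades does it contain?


Number of grade-k basis blades in Cl(p,q) with n = p + q is C(n, k).
n = 5 + 0 = 5
C(5, 2) = 5! / (2! * 3!)
= 120 / (2 * 6)
= 10


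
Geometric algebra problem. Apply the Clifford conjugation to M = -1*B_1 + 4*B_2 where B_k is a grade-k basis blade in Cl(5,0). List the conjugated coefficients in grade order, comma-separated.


Clifford conjugate sign for grade k: (-1)^(k(k+1)/2)
Grade 1: (-1)^(1*2/2) = (-1)^1 = -1, coeff -1 -> 1
Grade 2: (-1)^(2*3/2) = (-1)^3 = -1, coeff 4 -> -4
Conjugated coefficients: 1, -4


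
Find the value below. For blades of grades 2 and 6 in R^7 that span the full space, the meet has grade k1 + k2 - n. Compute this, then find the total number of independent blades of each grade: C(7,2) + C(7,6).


Meet grade = grade(A) + grade(B) - n
= 2 + 6 - 7 = 1
C(7,2) = 21
C(7,6) = 7
dim_A + dim_B = 21 + 7 = 28


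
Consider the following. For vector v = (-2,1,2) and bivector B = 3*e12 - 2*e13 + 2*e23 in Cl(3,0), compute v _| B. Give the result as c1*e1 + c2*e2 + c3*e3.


Left contraction v _| B = <vB>_1 (grade-1 part of the geometric product vB).
Using e1_|e12 = e2, e2_|e12 = -e1, e1_|e13 = e3, e3_|e13 = -e1, e2_|e23 = e3, e3_|e23 = -e2:
e1 coeff: -v2*b12 - v3*b13 = -(1)*(3) - (2)*(-2) = 1
e2 coeff: v1*b12 - v3*b23 = (-2)*(3) - (2)*(2) = -10
e3 coeff: v1*b13 + v2*b23 = (-2)*(-2) + (1)*(2) = 6
v _| B = 1*e1 - 10*e2 + 6*e3


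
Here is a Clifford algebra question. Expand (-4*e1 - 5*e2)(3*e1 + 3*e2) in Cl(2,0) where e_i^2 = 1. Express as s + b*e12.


Expand: (-4*e1 - 5*e2)(3*e1 + 3*e2)
= (-4)*3*e1e1 + (-4)*3*e1e2 + (-5)*3*e2e1 + (-5)*3*e2e2
Using e1^2 = e2^2 = 1, e2e1 = -e1e2:
Scalar part s = (-4)*3 + (-5)*3 = -12 + (-15) = -27
Bivector part b = (-4)*3 - (-5)*3 = -12 - (-15) = 3
uv = -27 + 3*e12


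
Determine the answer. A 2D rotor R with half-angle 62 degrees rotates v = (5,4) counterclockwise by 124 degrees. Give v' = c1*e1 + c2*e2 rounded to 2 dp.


Rotor R = cos(62deg) - sin(62deg)*e12
Rotation angle theta = 2 * 62 = 124 degrees
v' = R*v*~R rotates v by theta.
cos(124deg) = -0.5592, sin(124deg) = 0.8290
v'_1 = 5*cos(124deg) - 4*sin(124deg)
= 5*(-0.5592) - 4*0.8290
= -6.11
v'_2 = 5*sin(124deg) + 4*cos(124deg)
= 5*0.8290 + 4*(-0.5592)
= 1.91
v' = -6.11*e1 + 1.91*e2


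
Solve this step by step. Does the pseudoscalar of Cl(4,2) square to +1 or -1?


The pseudoscalar I = e1...e_n (product of all n generators) of Cl(p,q) satisfies I^2 = (-1)^(q + n(n-1)/2).
p = 4, q = 2, n = p + q = 6
n(n-1)/2 = 6 * 5 / 2 = 15
Exponent = q + n(n-1)/2 = 2 + 15 = 17
I^2 = (-1)^17 = -1


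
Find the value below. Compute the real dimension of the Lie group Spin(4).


Spin(n) double-covers SO(n); both have Lie algebra so(n) of dimension n(n-1)/2.
n = 4
n(n-1) = 4 * 3 = 12
dim Spin(4) = 12/2 = 6


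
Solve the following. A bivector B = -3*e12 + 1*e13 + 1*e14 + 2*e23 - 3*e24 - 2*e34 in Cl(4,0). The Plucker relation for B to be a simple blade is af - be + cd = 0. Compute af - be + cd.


Plucker relation: af - be + cd
a*f = (-3)*(-2) = 6
b*e = 1*(-3) = -3
c*d = 1*2 = 2
af - be + cd = 6 - (-3) + 2
= 11


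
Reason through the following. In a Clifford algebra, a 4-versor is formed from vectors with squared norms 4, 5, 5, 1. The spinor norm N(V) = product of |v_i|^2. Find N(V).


Spinor norm N(V) = |v1|^2 * |v2|^2 * ... * |v4|^2
= 4 * 5 * 5 * 1
Running product: 4, 20, 100, 100
N(V) = 100


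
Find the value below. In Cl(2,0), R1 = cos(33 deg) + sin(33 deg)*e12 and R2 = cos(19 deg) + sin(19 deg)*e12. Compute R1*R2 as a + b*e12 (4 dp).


Same-plane rotors commute and their half-angles add:
R1*R2 = cos(a1 + a2) + sin(a1 + a2)*e12.
a1 + a2 = 33 + 19 = 52 deg
cos(52 deg) = 0.6157
sin(52 deg) = 0.7880
R1*R2 = 0.6157 + 0.7880*e12


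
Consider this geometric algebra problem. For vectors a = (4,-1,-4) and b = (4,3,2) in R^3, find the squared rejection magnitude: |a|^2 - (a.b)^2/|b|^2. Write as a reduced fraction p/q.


|a|^2 = 4^2 + (-1)^2 + (-4)^2 = 33
|b|^2 = 4^2 + 3^2 + 2^2 = 29
a . b = 4*4 + (-1)*3 + (-4)*2 = 5
(a.b)^2 = 5^2 = 25
|rej|^2 = 33 - 25/29
= (957 - 25)/29
= 932/29
In lowest terms: 932/29


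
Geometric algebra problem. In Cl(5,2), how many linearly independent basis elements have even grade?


Even subalgebra dimension = 2^(n-1)
n = 5 + 2 = 7
2^(7 - 1) = 2^6 = 64
Verification: sum of C(7,k) for even k = 1 + 21 + 35 + 7 = 64
Result = 64


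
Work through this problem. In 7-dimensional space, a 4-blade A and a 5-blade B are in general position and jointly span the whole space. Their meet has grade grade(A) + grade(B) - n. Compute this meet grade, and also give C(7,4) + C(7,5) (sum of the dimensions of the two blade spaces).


Meet grade = grade(A) + grade(B) - n
= 4 + 5 - 7 = 2
C(7,4) = 35
C(7,5) = 21
dim_A + dim_B = 35 + 21 = 56


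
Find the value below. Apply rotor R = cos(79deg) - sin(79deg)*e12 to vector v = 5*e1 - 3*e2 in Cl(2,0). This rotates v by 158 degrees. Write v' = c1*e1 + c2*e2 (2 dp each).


Rotor R = cos(79deg) - sin(79deg)*e12
Rotation angle theta = 2 * 79 = 158 degrees
v' = R*v*~R rotates v by theta.
cos(158deg) = -0.9272, sin(158deg) = 0.3746
v'_1 = 5*cos(158deg) - (-3)*sin(158deg)
= 5*(-0.9272) - (-3)*0.3746
= -3.51
v'_2 = 5*sin(158deg) + (-3)*cos(158deg)
= 5*0.3746 + (-3)*(-0.9272)
= 4.65
v' = -3.51*e1 + 4.65*e2


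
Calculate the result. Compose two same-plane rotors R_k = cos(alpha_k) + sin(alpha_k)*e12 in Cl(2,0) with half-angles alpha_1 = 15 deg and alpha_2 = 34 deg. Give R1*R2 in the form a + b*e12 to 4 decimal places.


Same-plane rotors commute and their half-angles add:
R1*R2 = cos(a1 + a2) + sin(a1 + a2)*e12.
a1 + a2 = 15 + 34 = 49 deg
cos(49 deg) = 0.6561
sin(49 deg) = 0.7547
R1*R2 = 0.6561 + 0.7547*e12


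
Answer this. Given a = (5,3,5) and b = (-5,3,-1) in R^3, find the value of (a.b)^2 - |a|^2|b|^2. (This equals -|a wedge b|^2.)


a . b = 5*(-5) + 3*3 + 5*(-1)
= -25 + 9 + (-5) = -21
|a|^2 = 5^2 + 3^2 + 5^2 = 59
|b|^2 = (-5)^2 + 3^2 + (-1)^2 = 35
(a.b)^2 = (-21)^2 = 441
|a|^2 * |b|^2 = 59 * 35 = 2065
Result = 441 - 2065 = -1624


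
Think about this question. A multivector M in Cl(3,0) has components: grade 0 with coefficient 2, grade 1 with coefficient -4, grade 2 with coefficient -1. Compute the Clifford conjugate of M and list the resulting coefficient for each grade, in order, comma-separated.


Clifford conjugate sign for grade k: (-1)^(k(k+1)/2)
Grade 0: (-1)^(0*1/2) = (-1)^0 = 1, coeff 2 -> 2
Grade 1: (-1)^(1*2/2) = (-1)^1 = -1, coeff -4 -> 4
Grade 2: (-1)^(2*3/2) = (-1)^3 = -1, coeff -1 -> 1
Conjugated coefficients: 2, 4, 1


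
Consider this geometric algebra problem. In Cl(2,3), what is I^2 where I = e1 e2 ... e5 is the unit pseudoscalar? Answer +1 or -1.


The pseudoscalar I = e1...e_n (product of all n generators) of Cl(p,q) satisfies I^2 = (-1)^(q + n(n-1)/2).
p = 2, q = 3, n = p + q = 5
n(n-1)/2 = 5 * 4 / 2 = 10
Exponent = q + n(n-1)/2 = 3 + 10 = 13
I^2 = (-1)^13 = -1


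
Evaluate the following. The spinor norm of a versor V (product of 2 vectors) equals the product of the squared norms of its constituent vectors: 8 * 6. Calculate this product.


Spinor norm N(V) = |v1|^2 * |v2|^2 * ... * |v2|^2
= 8 * 6
Running product: 8, 48
N(V) = 48


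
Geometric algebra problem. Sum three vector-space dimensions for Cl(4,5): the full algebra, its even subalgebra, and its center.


n = 4 + 5 = 9
Total dim = 2^9 = 512
Even subalgebra dim = 2^8 = 256
n is odd, so center dim = 2
Sum = 512 + 256 + 2 = 770


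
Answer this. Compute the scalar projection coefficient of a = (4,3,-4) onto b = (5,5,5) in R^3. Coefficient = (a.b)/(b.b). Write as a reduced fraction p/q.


Projection coefficient = (a . b) / (b . b)
a . b = 4*5 + 3*5 + (-4)*5
= 20 + 15 + (-20) = 15
b . b = 5^2 + 5^2 + 5^2
= 25 + 25 + 25 = 75
Coefficient = 15/75
In lowest terms: 1/5


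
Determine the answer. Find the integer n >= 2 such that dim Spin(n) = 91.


dim Spin(n) = dim so(n) = n(n-1)/2.
Solve n(n-1)/2 = 91, i.e. n^2 - n - 182 = 0.
Discriminant = 1 + 8*91 = 729
n = (1 + sqrt(729))/2 = (1 + 27)/2 = 14


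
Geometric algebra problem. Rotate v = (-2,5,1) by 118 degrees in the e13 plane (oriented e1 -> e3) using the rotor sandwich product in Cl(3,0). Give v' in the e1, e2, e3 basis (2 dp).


Rotor R = cos(59deg) - sin(59deg)*e13
Rotation angle theta = 2 * 59 = 118 degrees in the e13 plane (e1 -> e3).
The component perpendicular to the plane (e2) is invariant: v'_2 = v2 = 5.00
cos(118deg) = -0.4695, sin(118deg) = 0.8829
v'_1 = v1*cos(theta) - v3*sin(theta) = -2*(-0.4695) - 1*0.8829 = 0.06
v'_3 = v1*sin(theta) + v3*cos(theta) = -2*0.8829 + 1*(-0.4695) = -2.24
v' = 0.06*e1 + 5.00*e2 - 2.24*e3


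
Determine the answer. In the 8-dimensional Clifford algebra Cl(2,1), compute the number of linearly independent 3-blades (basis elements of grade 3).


Number of grade-k basis blades in Cl(p,q) with n = p + q is C(n, k).
n = 2 + 1 = 3
C(3, 3) = 3! / (3! * 0!)
= 6 / (6 * 1)
= 1


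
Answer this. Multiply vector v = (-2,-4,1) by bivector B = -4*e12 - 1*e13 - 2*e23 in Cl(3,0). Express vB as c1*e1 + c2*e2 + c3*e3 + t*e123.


vB has grade-1 (vector) and grade-3 (trivector) parts: vB = (v _| B) + (v ^ B).
Vector part <vB>_1:
  e1: -v2*b12 - v3*b13 = -(-4)*(-4) - (1)*(-1) = -15
  e2: v1*b12 - v3*b23 = (-2)*(-4) - (1)*(-2) = 10
  e3: v1*b13 + v2*b23 = (-2)*(-1) + (-4)*(-2) = 10
Trivector part <vB>_3:
  e123: v1*b23 - v2*b13 + v3*b12 = (-2)*(-2) - (-4)*(-1) + (1)*(-4) = -4
vB = -15*e1 + 10*e2 + 10*e3 - 4*e123


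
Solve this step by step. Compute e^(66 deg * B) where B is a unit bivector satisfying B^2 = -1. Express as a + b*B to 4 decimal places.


For a unit bivector B with B^2 = -1, the exponential series gives
e^(theta*B) = cos(theta) + sin(theta)*B (the GA analogue of Euler's formula).
theta = 66 degrees = 1.151917 rad
cos(66 deg) = 0.4067
sin(66 deg) = 0.9135
exp(theta*B) = 0.4067 + 0.9135*B


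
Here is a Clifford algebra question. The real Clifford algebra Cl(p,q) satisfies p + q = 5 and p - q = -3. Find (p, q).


We need p + q = 5 and p - q = -3.
Adding: 2p = 5 + (-3) = 2, so p = 1.
Then q = 5 - 1 = 4.
(p, q) = (1, 4)


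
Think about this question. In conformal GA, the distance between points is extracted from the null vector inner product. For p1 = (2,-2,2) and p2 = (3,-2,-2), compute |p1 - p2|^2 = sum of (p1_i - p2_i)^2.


p1 - p2 = (-1, 0, 4)
|p1 - p2|^2 = (-1)^2 + 0^2 + 4^2
= 1 + 0 + 16
= 17


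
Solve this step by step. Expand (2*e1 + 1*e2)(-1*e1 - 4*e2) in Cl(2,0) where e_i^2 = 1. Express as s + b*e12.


Expand: (2*e1 + 1*e2)(-1*e1 - 4*e2)
= 2*(-1)*e1e1 + 2*(-4)*e1e2 + 1*(-1)*e2e1 + 1*(-4)*e2e2
Using e1^2 = e2^2 = 1, e2e1 = -e1e2:
Scalar part s = 2*(-1) + 1*(-4) = -2 + (-4) = -6
Bivector part b = 2*(-4) - 1*(-1) = -8 - (-1) = -7
uv = -6 - 7*e12


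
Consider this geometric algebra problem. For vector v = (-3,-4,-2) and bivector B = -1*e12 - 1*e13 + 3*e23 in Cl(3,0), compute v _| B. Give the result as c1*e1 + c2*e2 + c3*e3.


Left contraction v _| B = <vB>_1 (grade-1 part of the geometric product vB).
Using e1_|e12 = e2, e2_|e12 = -e1, e1_|e13 = e3, e3_|e13 = -e1, e2_|e23 = e3, e3_|e23 = -e2:
e1 coeff: -v2*b12 - v3*b13 = -(-4)*(-1) - (-2)*(-1) = -6
e2 coeff: v1*b12 - v3*b23 = (-3)*(-1) - (-2)*(3) = 9
e3 coeff: v1*b13 + v2*b23 = (-3)*(-1) + (-4)*(3) = -9
v _| B = -6*e1 + 9*e2 - 9*e3


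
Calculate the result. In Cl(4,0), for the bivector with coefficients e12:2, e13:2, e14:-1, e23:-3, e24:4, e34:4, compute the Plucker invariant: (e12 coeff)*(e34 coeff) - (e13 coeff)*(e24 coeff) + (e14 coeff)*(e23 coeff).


Plucker relation: af - be + cd
a*f = 2*4 = 8
b*e = 2*4 = 8
c*d = (-1)*(-3) = 3
af - be + cd = 8 - 8 + 3
= 3


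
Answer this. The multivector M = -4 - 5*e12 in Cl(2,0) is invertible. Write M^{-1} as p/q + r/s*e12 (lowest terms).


M = -4 - 5*e12, where e12^2 = -1.
Since M commutes with its reverse ~M = a - b*e12, M * ~M = a^2 - b^2*e12^2 = a^2 + b^2.
So M^{-1} = ~M / (a^2 + b^2) = (a - b*e12)/(a^2 + b^2).
a^2 + b^2 = 16 + 25 = 41
Scalar part = -4/41 = -4/41
Bivector coeff = 5/41 = 5/41
M^{-1} = -4/41 + 5/41*e12


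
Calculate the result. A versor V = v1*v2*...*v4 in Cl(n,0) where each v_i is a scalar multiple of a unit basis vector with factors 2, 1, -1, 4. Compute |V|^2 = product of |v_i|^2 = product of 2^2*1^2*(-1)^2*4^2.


Each vector v_i has |v_i|^2 = s_i^2
Squared scales: 2^2 = 4, 1^2 = 1, (-1)^2 = 1, 4^2 = 16
|V|^2 = 4 * 1 * 1 * 16
= 64


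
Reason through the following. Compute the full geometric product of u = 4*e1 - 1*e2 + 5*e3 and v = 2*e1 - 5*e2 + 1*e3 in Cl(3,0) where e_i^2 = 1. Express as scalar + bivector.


In Cl(3,0): e_i^2 = 1, e_ie_j = -e_je_i for i != j.
Scalar part = u . v = 4*2 + (-1)*(-5) + 5*1
= 8 + 5 + 5 = 18
e12 coeff = 4*(-5) - (-1)*2 = -20 - (-2) = -18
e13 coeff = 4*1 - 5*2 = 4 - 10 = -6
e23 coeff = (-1)*1 - 5*(-5) = -1 - (-25) = 24
uv = 18 - 18*e12 - 6*e13 + 24*e23


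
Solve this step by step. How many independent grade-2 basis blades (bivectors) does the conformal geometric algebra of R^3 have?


The conformal model of R^3 uses Cl(4,1) with m = 3 + 2 = 5 generators.
Number of grade-2 blades = C(m, 2) = C(5, 2)
= 5*4/2 = 10


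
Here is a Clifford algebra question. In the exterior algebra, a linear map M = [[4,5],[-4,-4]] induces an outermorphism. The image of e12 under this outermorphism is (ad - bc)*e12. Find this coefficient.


The outermorphism of a linear map f sends e1^e2 to f(e1)^f(e2).
f(e1) = 4*e1 - 4*e2
f(e2) = 5*e1 - 4*e2
f(e1) ^ f(e2) = (4*e1 - 4*e2) ^ (5*e1 - 4*e2)
= 4*(-4)*e12 + (-4)*5*e21
= (-16 - (-20))*e12
= 4*e12
Coefficient = 4


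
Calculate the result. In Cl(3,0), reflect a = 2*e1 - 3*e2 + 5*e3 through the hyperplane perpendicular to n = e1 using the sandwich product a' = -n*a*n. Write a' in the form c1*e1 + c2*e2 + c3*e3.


Reflection formula: a' = -n*a*n, with n = e1 (unit vector, n^2 = 1).
For reflection through hyperplane perp to e1:
The component along e1 flips sign, others stay.
a = (2, -3, 5)
a' = (-2, -3, 5)
a' = -2*e1 - 3*e2 + 5*e3


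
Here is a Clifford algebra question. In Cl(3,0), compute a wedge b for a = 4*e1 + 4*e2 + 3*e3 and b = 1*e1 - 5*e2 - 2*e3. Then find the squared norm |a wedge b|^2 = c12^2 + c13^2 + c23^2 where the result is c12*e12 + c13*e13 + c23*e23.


a wedge b = (a1*b2 - a2*b1)*e12 + (a1*b3 - a3*b1)*e13 + (a2*b3 - a3*b2)*e23
e12 coeff: 4*(-5) - 4*1 = -20 - 4 = -24
e13 coeff: 4*(-2) - 3*1 = -8 - 3 = -11
e23 coeff: 4*(-2) - 3*(-5) = -8 - (-15) = 7
|a wedge b|^2 = (-24)^2 + (-11)^2 + 7^2
= 576 + 121 + 49
= 746


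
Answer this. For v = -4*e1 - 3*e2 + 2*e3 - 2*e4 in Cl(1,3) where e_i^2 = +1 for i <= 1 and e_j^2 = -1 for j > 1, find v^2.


v^2 = sum of c_i^2 * e_i^2
Positive signature terms (e_i^2 = +1): (-4)^2 = 16
Negative signature terms (e_j^2 = -1): (-3)^2 + 2^2 + (-2)^2 = 17
v^2 = 16 - 17 = -1


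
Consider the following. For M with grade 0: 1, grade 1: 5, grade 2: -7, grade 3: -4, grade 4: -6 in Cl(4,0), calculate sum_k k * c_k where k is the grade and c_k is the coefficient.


Grade-weighted sum = sum of grade_k * coefficient_k
0*1 = 0
1*5 = 5
2*(-7) = -14
3*(-4) = -12
4*(-6) = -24
Total = 0 + 5 + (-14) + (-12) + (-24) = -45


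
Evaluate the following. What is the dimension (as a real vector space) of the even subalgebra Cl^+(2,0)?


Even subalgebra dimension = 2^(n-1)
n = 2 + 0 = 2
2^(2 - 1) = 2^1 = 2
Verification: sum of C(2,k) for even k = 1 + 1 = 2
Result = 2


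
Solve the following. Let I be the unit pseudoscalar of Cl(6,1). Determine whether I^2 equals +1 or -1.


The pseudoscalar I = e1...e_n (product of all n generators) of Cl(p,q) satisfies I^2 = (-1)^(q + n(n-1)/2).
p = 6, q = 1, n = p + q = 7
n(n-1)/2 = 7 * 6 / 2 = 21
Exponent = q + n(n-1)/2 = 1 + 21 = 22
I^2 = (-1)^22 = +1


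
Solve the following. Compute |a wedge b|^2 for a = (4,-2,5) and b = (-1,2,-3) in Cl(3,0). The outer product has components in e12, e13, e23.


a wedge b = (a1*b2 - a2*b1)*e12 + (a1*b3 - a3*b1)*e13 + (a2*b3 - a3*b2)*e23
e12 coeff: 4*2 - (-2)*(-1) = 8 - 2 = 6
e13 coeff: 4*(-3) - 5*(-1) = -12 - (-5) = -7
e23 coeff: (-2)*(-3) - 5*2 = 6 - 10 = -4
|a wedge b|^2 = 6^2 + (-7)^2 + (-4)^2
= 36 + 49 + 16
= 101


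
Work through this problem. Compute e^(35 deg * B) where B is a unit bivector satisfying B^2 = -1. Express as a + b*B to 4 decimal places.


For a unit bivector B with B^2 = -1, the exponential series gives
e^(theta*B) = cos(theta) + sin(theta)*B (the GA analogue of Euler's formula).
theta = 35 degrees = 0.610865 rad
cos(35 deg) = 0.8192
sin(35 deg) = 0.5736
exp(theta*B) = 0.8192 + 0.5736*B


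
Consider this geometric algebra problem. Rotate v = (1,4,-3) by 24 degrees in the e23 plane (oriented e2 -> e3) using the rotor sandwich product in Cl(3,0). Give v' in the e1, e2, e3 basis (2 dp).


Rotor R = cos(12deg) - sin(12deg)*e23
Rotation angle theta = 2 * 12 = 24 degrees in the e23 plane (e2 -> e3).
The component perpendicular to the plane (e1) is invariant: v'_1 = v1 = 1.00
cos(24deg) = 0.9135, sin(24deg) = 0.4067
v'_2 = v2*cos(theta) - v3*sin(theta) = 4*0.9135 - (-3)*0.4067 = 4.87
v'_3 = v2*sin(theta) + v3*cos(theta) = 4*0.4067 + (-3)*0.9135 = -1.11
v' = 1.00*e1 + 4.87*e2 - 1.11*e3


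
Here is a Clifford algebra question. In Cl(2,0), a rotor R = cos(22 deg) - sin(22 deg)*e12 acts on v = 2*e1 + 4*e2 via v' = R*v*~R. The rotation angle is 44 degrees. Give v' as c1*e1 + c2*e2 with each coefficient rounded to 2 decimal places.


Rotor R = cos(22deg) - sin(22deg)*e12
Rotation angle theta = 2 * 22 = 44 degrees
v' = R*v*~R rotates v by theta.
cos(44deg) = 0.7193, sin(44deg) = 0.6947
v'_1 = 2*cos(44deg) - 4*sin(44deg)
= 2*0.7193 - 4*0.6947
= -1.34
v'_2 = 2*sin(44deg) + 4*cos(44deg)
= 2*0.6947 + 4*0.7193
= 4.27
v' = -1.34*e1 + 4.27*e2


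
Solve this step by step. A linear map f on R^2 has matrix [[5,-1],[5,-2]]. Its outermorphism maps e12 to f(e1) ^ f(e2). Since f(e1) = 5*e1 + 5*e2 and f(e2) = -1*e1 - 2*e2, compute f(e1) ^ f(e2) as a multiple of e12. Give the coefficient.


The outermorphism of a linear map f sends e1^e2 to f(e1)^f(e2).
f(e1) = 5*e1 + 5*e2
f(e2) = -1*e1 - 2*e2
f(e1) ^ f(e2) = (5*e1 + 5*e2) ^ (-1*e1 - 2*e2)
= 5*(-2)*e12 + 5*(-1)*e21
= (-10 - (-5))*e12
= -5*e12
Coefficient = -5


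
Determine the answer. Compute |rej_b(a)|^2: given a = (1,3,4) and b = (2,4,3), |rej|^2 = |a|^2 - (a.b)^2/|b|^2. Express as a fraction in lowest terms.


|a|^2 = 1^2 + 3^2 + 4^2 = 26
|b|^2 = 2^2 + 4^2 + 3^2 = 29
a . b = 1*2 + 3*4 + 4*3 = 26
(a.b)^2 = 26^2 = 676
|rej|^2 = 26 - 676/29
= (754 - 676)/29
= 78/29
In lowest terms: 78/29


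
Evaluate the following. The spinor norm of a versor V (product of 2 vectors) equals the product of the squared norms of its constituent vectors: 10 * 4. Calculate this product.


Spinor norm N(V) = |v1|^2 * |v2|^2 * ... * |v2|^2
= 10 * 4
Running product: 10, 40
N(V) = 40


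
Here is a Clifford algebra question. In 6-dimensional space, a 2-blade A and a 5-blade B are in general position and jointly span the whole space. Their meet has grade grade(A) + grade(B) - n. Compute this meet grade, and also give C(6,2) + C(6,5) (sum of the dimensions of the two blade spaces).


Meet grade = grade(A) + grade(B) - n
= 2 + 5 - 6 = 1
C(6,2) = 15
C(6,5) = 6
dim_A + dim_B = 15 + 6 = 21


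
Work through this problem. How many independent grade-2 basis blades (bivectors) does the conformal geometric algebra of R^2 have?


The conformal model of R^2 uses Cl(3,1) with m = 2 + 2 = 4 generators.
Number of grade-2 blades = C(m, 2) = C(4, 2)
= 4*3/2 = 6


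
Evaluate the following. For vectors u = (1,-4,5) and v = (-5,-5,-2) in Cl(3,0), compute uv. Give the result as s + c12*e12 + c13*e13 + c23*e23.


In Cl(3,0): e_i^2 = 1, e_ie_j = -e_je_i for i != j.
Scalar part = u . v = 1*(-5) + (-4)*(-5) + 5*(-2)
= -5 + 20 + (-10) = 5
e12 coeff = 1*(-5) - (-4)*(-5) = -5 - 20 = -25
e13 coeff = 1*(-2) - 5*(-5) = -2 - (-25) = 23
e23 coeff = (-4)*(-2) - 5*(-5) = 8 - (-25) = 33
uv = 5 - 25*e12 + 23*e13 + 33*e23


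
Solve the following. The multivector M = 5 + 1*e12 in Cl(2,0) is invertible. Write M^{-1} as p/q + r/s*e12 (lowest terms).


M = 5 + 1*e12, where e12^2 = -1.
Since M commutes with its reverse ~M = a - b*e12, M * ~M = a^2 - b^2*e12^2 = a^2 + b^2.
So M^{-1} = ~M / (a^2 + b^2) = (a - b*e12)/(a^2 + b^2).
a^2 + b^2 = 25 + 1 = 26
Scalar part = 5/26 = 5/26
Bivector coeff = -1/26 = -1/26
M^{-1} = 5/26 - 1/26*e12


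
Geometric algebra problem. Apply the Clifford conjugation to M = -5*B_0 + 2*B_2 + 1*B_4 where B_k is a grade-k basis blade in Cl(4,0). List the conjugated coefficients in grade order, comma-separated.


Clifford conjugate sign for grade k: (-1)^(k(k+1)/2)
Grade 0: (-1)^(0*1/2) = (-1)^0 = 1, coeff -5 -> -5
Grade 2: (-1)^(2*3/2) = (-1)^3 = -1, coeff 2 -> -2
Grade 4: (-1)^(4*5/2) = (-1)^10 = 1, coeff 1 -> 1
Conjugated coefficients: -5, -2, 1


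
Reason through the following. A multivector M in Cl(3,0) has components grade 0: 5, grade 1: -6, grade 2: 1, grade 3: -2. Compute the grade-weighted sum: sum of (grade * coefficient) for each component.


Grade-weighted sum = sum of grade_k * coefficient_k
0*5 = 0
1*(-6) = -6
2*1 = 2
3*(-2) = -6
Total = 0 + (-6) + 2 + (-6) = -10


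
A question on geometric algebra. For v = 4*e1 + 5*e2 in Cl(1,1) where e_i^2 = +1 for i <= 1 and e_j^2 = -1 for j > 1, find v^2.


v^2 = sum of c_i^2 * e_i^2
Positive signature terms (e_i^2 = +1): 4^2 = 16
Negative signature terms (e_j^2 = -1): 5^2 = 25
v^2 = 16 - 25 = -9


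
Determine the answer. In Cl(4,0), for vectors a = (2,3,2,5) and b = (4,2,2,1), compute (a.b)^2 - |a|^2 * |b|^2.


a . b = 2*4 + 3*2 + 2*2 + 5*1
= 8 + 6 + 4 + 5 = 23
|a|^2 = 2^2 + 3^2 + 2^2 + 5^2 = 42
|b|^2 = 4^2 + 2^2 + 2^2 + 1^2 = 25
(a.b)^2 = 23^2 = 529
|a|^2 * |b|^2 = 42 * 25 = 1050
Result = 529 - 1050 = -521


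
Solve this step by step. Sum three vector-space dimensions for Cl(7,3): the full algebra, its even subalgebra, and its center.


n = 7 + 3 = 10
Total dim = 2^10 = 1024
Even subalgebra dim = 2^9 = 512
n is even, so center dim = 1
Sum = 1024 + 512 + 1 = 1537


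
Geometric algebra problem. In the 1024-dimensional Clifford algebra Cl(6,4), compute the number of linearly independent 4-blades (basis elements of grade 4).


Number of grade-k basis blades in Cl(p,q) with n = p + q is C(n, k).
n = 6 + 4 = 10
C(10, 4) = 10! / (4! * 6!)
= 3628800 / (24 * 720)
= 210


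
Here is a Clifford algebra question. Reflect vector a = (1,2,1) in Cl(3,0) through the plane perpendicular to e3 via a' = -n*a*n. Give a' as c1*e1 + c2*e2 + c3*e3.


Reflection formula: a' = -n*a*n, with n = e3 (unit vector, n^2 = 1).
For reflection through hyperplane perp to e3:
The component along e3 flips sign, others stay.
a = (1, 2, 1)
a' = (1, 2, -1)
a' = 1*e1 + 2*e2 - 1*e3


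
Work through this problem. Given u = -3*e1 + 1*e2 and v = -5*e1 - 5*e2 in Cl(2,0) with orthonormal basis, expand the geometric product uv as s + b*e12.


Expand: (-3*e1 + 1*e2)(-5*e1 - 5*e2)
= (-3)*(-5)*e1e1 + (-3)*(-5)*e1e2 + 1*(-5)*e2e1 + 1*(-5)*e2e2
Using e1^2 = e2^2 = 1, e2e1 = -e1e2:
Scalar part s = (-3)*(-5) + 1*(-5) = 15 + (-5) = 10
Bivector part b = (-3)*(-5) - 1*(-5) = 15 - (-5) = 20
uv = 10 + 20*e12


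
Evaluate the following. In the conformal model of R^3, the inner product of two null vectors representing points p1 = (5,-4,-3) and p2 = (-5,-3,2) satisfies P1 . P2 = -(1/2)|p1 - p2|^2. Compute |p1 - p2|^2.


p1 - p2 = (10, -1, -5)
|p1 - p2|^2 = 10^2 + (-1)^2 + (-5)^2
= 100 + 1 + 25
= 126


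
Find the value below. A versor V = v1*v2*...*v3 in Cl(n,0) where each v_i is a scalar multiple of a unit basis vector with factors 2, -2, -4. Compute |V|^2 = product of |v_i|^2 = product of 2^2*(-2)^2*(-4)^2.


Each vector v_i has |v_i|^2 = s_i^2
Squared scales: 2^2 = 4, (-2)^2 = 4, (-4)^2 = 16
|V|^2 = 4 * 4 * 16
= 256


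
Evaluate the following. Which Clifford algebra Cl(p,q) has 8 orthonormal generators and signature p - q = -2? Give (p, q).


We need p + q = 8 and p - q = -2.
Adding: 2p = 8 + (-2) = 6, so p = 3.
Then q = 8 - 3 = 5.
(p, q) = (3, 5)


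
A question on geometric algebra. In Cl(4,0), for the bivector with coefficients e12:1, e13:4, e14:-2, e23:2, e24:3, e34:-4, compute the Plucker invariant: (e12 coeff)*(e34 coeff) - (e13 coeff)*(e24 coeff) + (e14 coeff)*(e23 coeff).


Plucker relation: af - be + cd
a*f = 1*(-4) = -4
b*e = 4*3 = 12
c*d = (-2)*2 = -4
af - be + cd = -4 - 12 + (-4)
= -20


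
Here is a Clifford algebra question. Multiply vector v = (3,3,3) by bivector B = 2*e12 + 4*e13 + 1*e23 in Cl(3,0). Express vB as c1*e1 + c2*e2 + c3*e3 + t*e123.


vB has grade-1 (vector) and grade-3 (trivector) parts: vB = (v _| B) + (v ^ B).
Vector part <vB>_1:
  e1: -v2*b12 - v3*b13 = -(3)*(2) - (3)*(4) = -18
  e2: v1*b12 - v3*b23 = (3)*(2) - (3)*(1) = 3
  e3: v1*b13 + v2*b23 = (3)*(4) + (3)*(1) = 15
Trivector part <vB>_3:
  e123: v1*b23 - v2*b13 + v3*b12 = (3)*(1) - (3)*(4) + (3)*(2) = -3
vB = -18*e1 + 3*e2 + 15*e3 - 3*e123


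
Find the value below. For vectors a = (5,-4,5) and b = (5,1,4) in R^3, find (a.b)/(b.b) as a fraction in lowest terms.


Projection coefficient = (a . b) / (b . b)
a . b = 5*5 + (-4)*1 + 5*4
= 25 + (-4) + 20 = 41
b . b = 5^2 + 1^2 + 4^2
= 25 + 1 + 16 = 42
Coefficient = 41/42
In lowest terms: 41/42


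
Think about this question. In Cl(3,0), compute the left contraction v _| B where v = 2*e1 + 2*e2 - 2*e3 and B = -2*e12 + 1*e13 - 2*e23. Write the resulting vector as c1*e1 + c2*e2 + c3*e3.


Left contraction v _| B = <vB>_1 (grade-1 part of the geometric product vB).
Using e1_|e12 = e2, e2_|e12 = -e1, e1_|e13 = e3, e3_|e13 = -e1, e2_|e23 = e3, e3_|e23 = -e2:
e1 coeff: -v2*b12 - v3*b13 = -(2)*(-2) - (-2)*(1) = 6
e2 coeff: v1*b12 - v3*b23 = (2)*(-2) - (-2)*(-2) = -8
e3 coeff: v1*b13 + v2*b23 = (2)*(1) + (2)*(-2) = -2
v _| B = 6*e1 - 8*e2 - 2*e3


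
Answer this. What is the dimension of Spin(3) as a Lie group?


Spin(n) double-covers SO(n); both have Lie algebra so(n) of dimension n(n-1)/2.
n = 3
n(n-1) = 3 * 2 = 6
dim Spin(3) = 6/2 = 3


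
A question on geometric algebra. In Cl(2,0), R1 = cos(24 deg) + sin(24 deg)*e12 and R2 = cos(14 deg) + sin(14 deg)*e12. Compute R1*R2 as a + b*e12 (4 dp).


Same-plane rotors commute and their half-angles add:
R1*R2 = cos(a1 + a2) + sin(a1 + a2)*e12.
a1 + a2 = 24 + 14 = 38 deg
cos(38 deg) = 0.7880
sin(38 deg) = 0.6157
R1*R2 = 0.7880 + 0.6157*e12


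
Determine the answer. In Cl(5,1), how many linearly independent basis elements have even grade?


Even subalgebra dimension = 2^(n-1)
n = 5 + 1 = 6
2^(6 - 1) = 2^5 = 32
Verification: sum of C(6,k) for even k = 1 + 15 + 15 + 1 = 32
Result = 32


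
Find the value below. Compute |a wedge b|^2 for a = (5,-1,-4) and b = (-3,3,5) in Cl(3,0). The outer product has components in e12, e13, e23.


a wedge b = (a1*b2 - a2*b1)*e12 + (a1*b3 - a3*b1)*e13 + (a2*b3 - a3*b2)*e23
e12 coeff: 5*3 - (-1)*(-3) = 15 - 3 = 12
e13 coeff: 5*5 - (-4)*(-3) = 25 - 12 = 13
e23 coeff: (-1)*5 - (-4)*3 = -5 - (-12) = 7
|a wedge b|^2 = 12^2 + 13^2 + 7^2
= 144 + 169 + 49
= 362


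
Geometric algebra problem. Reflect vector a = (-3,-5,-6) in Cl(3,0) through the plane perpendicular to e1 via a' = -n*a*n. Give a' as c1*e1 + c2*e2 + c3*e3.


Reflection formula: a' = -n*a*n, with n = e1 (unit vector, n^2 = 1).
For reflection through hyperplane perp to e1:
The component along e1 flips sign, others stay.
a = (-3, -5, -6)
a' = (3, -5, -6)
a' = 3*e1 - 5*e2 - 6*e3
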